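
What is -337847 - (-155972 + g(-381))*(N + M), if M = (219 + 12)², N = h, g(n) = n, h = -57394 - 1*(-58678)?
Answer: 8543571838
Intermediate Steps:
h = 1284 (h = -57394 + 58678 = 1284)
N = 1284
M = 53361 (M = 231² = 53361)
-337847 - (-155972 + g(-381))*(N + M) = -337847 - (-155972 - 381)*(1284 + 53361) = -337847 - (-156353)*54645 = -337847 - 1*(-8543909685) = -337847 + 8543909685 = 8543571838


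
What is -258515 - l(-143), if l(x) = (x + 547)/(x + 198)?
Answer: -14218729/55 ≈ -2.5852e+5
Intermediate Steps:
l(x) = (547 + x)/(198 + x)
-258515 - l(-143) = -258515 - (547 - 143)/(198 - 143) = -258515 - 404/55 = -14218729/55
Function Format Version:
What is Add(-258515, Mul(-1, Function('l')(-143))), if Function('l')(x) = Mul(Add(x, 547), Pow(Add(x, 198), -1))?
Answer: Rational(-14218729, 55) ≈ -2.5852e+5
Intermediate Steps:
Function('l')(x) = Mul(Pow(Add(198, x), -1), Add(547, x)) (Function('l')(x) = Mul(Add(547, x), Pow(Add(198, x), -1)) = Mul(Pow(Add(198, x), -1), Add(547, x)))
Add(-258515, Mul(-1, Function('l')(-143))) = Add(-258515, Mul(-1, Mul(Pow(Add(198, -143), -1), Add(547, -143)))) = Add(-258515, Mul(-1, Mul(Pow(55, -1), 404))) = Add(-258515, Mul(-1, Mul(Rational(1, 55), 404))) = Add(-258515, Mul(-1, Rational(404, 55))) = Add(-258515, Rational(-404, 55)) = Rational(-14218729, 55)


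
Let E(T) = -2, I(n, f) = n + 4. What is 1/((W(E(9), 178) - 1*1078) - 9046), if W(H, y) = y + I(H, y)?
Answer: -1/9944 ≈ -0.00010056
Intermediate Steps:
I(n, f) = 4 + n
W(H, y) = 4 + H + y (W(H, y) = y + (4 + H) = 4 + H + y)
1/((W(E(9), 178) - 1*1078) - 9046) = 1/(((4 - 2 + 178) - 1*1078) - 9046) = 1/((180 - 1078) - 9046) = 1/(-898 - 9046) = 1/(-9944) = -1/9944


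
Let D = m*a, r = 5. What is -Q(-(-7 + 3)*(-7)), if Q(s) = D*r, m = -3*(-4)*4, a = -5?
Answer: 1200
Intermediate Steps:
m = 48 (m = 12*4 = 48)
D = -240 (D = 48*(-5) = -240)
Q(s) = -1200 (Q(s) = -240*5 = -1200)
-Q(-(-7 + 3)*(-7)) = -1*(-1200) = 1200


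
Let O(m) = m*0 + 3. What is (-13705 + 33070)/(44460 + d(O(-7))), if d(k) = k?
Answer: 6455/14821 ≈ 0.43553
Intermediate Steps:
O(m) = 3 (O(m) = 0 + 3 = 3)
(-13705 + 33070)/(44460 + d(O(-7))) = (-13705 + 33070)/(44460 + 3) = 19365/44463 = 19365*(1/44463) = 6455/14821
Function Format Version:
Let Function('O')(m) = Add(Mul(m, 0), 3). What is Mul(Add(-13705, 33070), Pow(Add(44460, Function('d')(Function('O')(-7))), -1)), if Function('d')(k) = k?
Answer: Rational(6455, 14821) ≈ 0.43553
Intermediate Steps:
Function('O')(m) = 3 (Function('O')(m) = Add(0, 3) = 3)
Mul(Add(-13705, 33070), Pow(Add(44460, Function('d')(Function('O')(-7))), -1)) = Mul(Add(-13705, 33070), Pow(Add(44460, 3), -1)) = Mul(19365, Pow(44463, -1)) = Mul(19365, Rational(1, 44463)) = Rational(6455, 14821)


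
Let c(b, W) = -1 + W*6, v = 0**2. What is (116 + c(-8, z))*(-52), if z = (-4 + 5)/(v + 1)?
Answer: -6292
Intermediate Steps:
v = 0
z = 1 (z = (-4 + 5)/(0 + 1) = 1/1 = 1*1 = 1)
c(b, W) = -1 + 6*W
(116 + c(-8, z))*(-52) = (116 + (-1 + 6*1))*(-52) = (116 + (-1 + 6))*(-52) = (116 + 5)*(-52) = 121*(-52) = -6292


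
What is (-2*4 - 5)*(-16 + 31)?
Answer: -195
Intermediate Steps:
(-2*4 - 5)*(-16 + 31) = (-8 - 5)*15 = -13*15 = -195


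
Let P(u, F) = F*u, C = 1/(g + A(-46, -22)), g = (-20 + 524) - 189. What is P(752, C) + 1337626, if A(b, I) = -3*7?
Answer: 196631398/147 ≈ 1.3376e+6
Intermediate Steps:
A(b, I) = -21
g = 315 (g = 504 - 189 = 315)
C = 1/294 (C = 1/(315 - 21) = 1/294 ≈ 0.0034014)
P(752, C) + 1337626 = (1/294)*752 + 1337626 = 376/147 + 1337626 = 196631398/147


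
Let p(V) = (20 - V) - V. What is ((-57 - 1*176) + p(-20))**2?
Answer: 29929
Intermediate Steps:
p(V) = 20 - 2*V
((-57 - 1*176) + p(-20))**2 = ((-57 - 1*176) + (20 - 2*(-20)))**2 = ((-57 - 176) + (20 + 40))**2 = (-233 + 60)**2 = (-173)**2 = 29929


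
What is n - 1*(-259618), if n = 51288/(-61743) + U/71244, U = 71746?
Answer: 190335530530577/733136382 ≈ 2.5962e+5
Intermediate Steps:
n = 129308501/733136382 (n = 51288/(-61743) + 71746/71244 = 51288*(-1/61743) + 71746*(1/71244) = -17096/20581 + 35873/35622 = 129308501/733136382 ≈ 0.17638)
n - 1*(-259618) = 129308501/733136382 - 1*(-259618) = 129308501/733136382 + 259618 = 190335530530577/733136382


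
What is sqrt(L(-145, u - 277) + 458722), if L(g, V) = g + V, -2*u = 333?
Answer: sqrt(1832534)/2 ≈ 676.86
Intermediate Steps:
u = -333/2 (u = -1/2*333 = -333/2 ≈ -166.50)
L(g, V) = V + g
sqrt(L(-145, u - 277) + 458722) = sqrt(((-333/2 - 277) - 145) + 458722) = sqrt((-887/2 - 145) + 458722) = sqrt(-1177/2 + 458722) = sqrt(916267/2) = sqrt(1832534)/2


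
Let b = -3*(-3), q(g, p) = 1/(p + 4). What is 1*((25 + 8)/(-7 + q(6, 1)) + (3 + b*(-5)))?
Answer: -1593/34 ≈ -46.853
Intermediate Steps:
q(g, p) = 1/(4 + p)
b = 9
1*((25 + 8)/(-7 + q(6, 1)) + (3 + b*(-5))) = 1*((25 + 8)/(-7 + 1/(4 + 1)) + (3 + 9*(-5))) = 1*(33/(-7 + 1/5) + (3 - 45)) = 1*(33/(-7 + ⅕) - 42) = 1*(33/(-34/5) - 42) = 1*(33*(-5/34) - 42) = 1*(-165/34 - 42) = 1*(-1593/34) = -1593/34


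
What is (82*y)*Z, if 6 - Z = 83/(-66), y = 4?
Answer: 78556/33 ≈ 2380.5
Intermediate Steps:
Z = 479/66 (Z = 6 - 83/(-66) = 6 - 83*(-1)/66 = 6 - 1*(-83/66) = 6 + 83/66 = 479/66 ≈ 7.2576)
(82*y)*Z = (82*4)*(479/66) = 328*(479/66) = 78556/33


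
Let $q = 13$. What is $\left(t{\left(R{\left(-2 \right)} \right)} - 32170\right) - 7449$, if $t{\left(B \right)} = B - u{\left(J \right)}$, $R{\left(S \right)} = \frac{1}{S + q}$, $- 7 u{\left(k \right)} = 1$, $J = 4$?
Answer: $- \frac{3050645}{77} \approx -39619.0$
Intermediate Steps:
$u{\left(k \right)} = - \frac{1}{7}$ ($u{\left(k \right)} = \left(- \frac{1}{7}\right) 1 = - \frac{1}{7}$)
$R{\left(S \right)} = \frac{1}{13 + S}$ ($R{\left(S \right)} = \frac{1}{S + 13} = \frac{1}{13 + S}$)
$t{\left(B \right)} = \frac{1}{7} + B$ ($t{\left(B \right)} = B - - \frac{1}{7} = B + \frac{1}{7} = \frac{1}{7} + B$)
$\left(t{\left(R{\left(-2 \right)} \right)} - 32170\right) - 7449 = \left(\left(\frac{1}{7} + \frac{1}{13 - 2}\right) - 32170\right) - 7449 = \left(\left(\frac{1}{7} + \frac{1}{11}\right) - 32170\right) - 7449 = \left(\frac{18}{77} - 32170\right) - 7449 = - \frac{2477072}{77} - 7449 = - \frac{3050645}{77}$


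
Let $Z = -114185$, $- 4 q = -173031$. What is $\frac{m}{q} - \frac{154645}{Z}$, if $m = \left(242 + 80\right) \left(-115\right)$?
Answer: $\frac{1969059359}{3951508947} \approx 0.49831$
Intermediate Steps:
$q = \frac{173031}{4}$ ($q = \left(- \frac{1}{4}\right) \left(-173031\right) = \frac{173031}{4} \approx 43258.0$)
$m = -37030$ ($m = 322 \left(-115\right) = -37030$)
$\frac{m}{q} - \frac{154645}{Z} = - \frac{37030}{\frac{173031}{4}} - \frac{154645}{-114185} = \left(-37030\right) \frac{4}{173031} - - \frac{30929}{22837} = - \frac{148120}{173031} + \frac{30929}{22837} = \frac{1969059359}{3951508947}$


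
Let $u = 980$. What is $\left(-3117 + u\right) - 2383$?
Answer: $-4520$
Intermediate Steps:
$\left(-3117 + u\right) - 2383 = \left(-3117 + 980\right) - 2383 = -2137 - 2383 = -4520$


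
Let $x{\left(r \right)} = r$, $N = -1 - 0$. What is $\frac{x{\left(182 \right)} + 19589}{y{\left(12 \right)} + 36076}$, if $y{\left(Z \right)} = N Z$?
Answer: $\frac{19771}{36064} \approx 0.54822$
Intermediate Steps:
$N = -1$ ($N = -1 + 0 = -1$)
$y{\left(Z \right)} = - Z$
$\frac{x{\left(182 \right)} + 19589}{y{\left(12 \right)} + 36076} = \frac{182 + 19589}{\left(-1\right) 12 + 36076} = \frac{19771}{-12 + 36076} = \frac{19771}{36064}$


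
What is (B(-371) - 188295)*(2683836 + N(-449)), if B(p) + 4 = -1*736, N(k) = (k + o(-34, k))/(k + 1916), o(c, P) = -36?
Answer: -744266130745445/1467 ≈ -5.0734e+11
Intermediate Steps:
N(k) = (-36 + k)/(1916 + k) (N(k) = (k - 36)/(k + 1916) = (-36 + k)/(1916 + k))
B(p) = -740 (B(p) = -4 - 1*736 = -4 - 736 = -740)
(B(-371) - 188295)*(2683836 + N(-449)) = (-740 - 188295)*(2683836 + (-36 - 449)/(1916 - 449)) = -189035*(2683836 - 485/1467) = -189035*3937186927/1467 = -744266130745445/1467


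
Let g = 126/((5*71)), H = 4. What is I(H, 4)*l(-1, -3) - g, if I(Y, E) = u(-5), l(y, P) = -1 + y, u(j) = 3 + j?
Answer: 1294/355 ≈ 3.6451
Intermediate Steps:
I(Y, E) = -2 (I(Y, E) = 3 - 5 = -2)
g = 126/355 ≈ 0.35493
I(H, 4)*l(-1, -3) - g = -2*(-1 - 1) - 1*126/355 = -2*(-2) - 126/355 = 4 - 126/355 = 1294/355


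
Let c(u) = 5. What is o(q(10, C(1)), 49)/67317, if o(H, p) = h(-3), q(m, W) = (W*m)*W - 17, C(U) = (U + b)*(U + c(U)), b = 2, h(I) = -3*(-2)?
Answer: 2/22439 ≈ 8.9130e-5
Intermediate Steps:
h(I) = 6
C(U) = (2 + U)*(5 + U) (C(U) = (U + 2)*(U + 5) = (2 + U)*(5 + U))
q(m, W) = -17 + m*W**2 (q(m, W) = m*W**2 - 17 = -17 + m*W**2)
o(H, p) = 6
o(q(10, C(1)), 49)/67317 = 6/67317 = 6*(1/67317) = 2/22439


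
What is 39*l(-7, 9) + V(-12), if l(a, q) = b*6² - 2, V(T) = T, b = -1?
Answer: -1494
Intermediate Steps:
l(a, q) = -38 (l(a, q) = -1*6² - 2 = -1*36 - 2 = -36 - 2 = -38)
39*l(-7, 9) + V(-12) = 39*(-38) - 12 = -1482 - 12 = -1494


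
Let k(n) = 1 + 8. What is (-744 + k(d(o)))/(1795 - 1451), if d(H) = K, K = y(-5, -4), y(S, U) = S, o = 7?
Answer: -735/344 ≈ -2.1366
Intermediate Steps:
K = -5
d(H) = -5
k(n) = 9
(-744 + k(d(o)))/(1795 - 1451) = (-744 + 9)/(1795 - 1451) = -735/344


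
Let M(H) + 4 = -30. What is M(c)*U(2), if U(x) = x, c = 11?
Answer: -68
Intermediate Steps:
M(H) = -34 (M(H) = -4 - 30 = -34)
M(c)*U(2) = -34*2 = -68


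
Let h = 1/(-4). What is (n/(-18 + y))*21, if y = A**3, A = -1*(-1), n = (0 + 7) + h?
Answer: -567/68 ≈ -8.3382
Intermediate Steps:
h = -1/4 ≈ -0.25000
n = 27/4 (n = (0 + 7) - 1/4 = 7 - 1/4 = 27/4 ≈ 6.7500)
A = 1
y = 1 (y = 1**3 = 1)
(n/(-18 + y))*21 = (27/(4*(-18 + 1)))*21 = ((27/4)/(-17))*21 = ((27/4)*(-1/17))*21 = -27/68*21 = -567/68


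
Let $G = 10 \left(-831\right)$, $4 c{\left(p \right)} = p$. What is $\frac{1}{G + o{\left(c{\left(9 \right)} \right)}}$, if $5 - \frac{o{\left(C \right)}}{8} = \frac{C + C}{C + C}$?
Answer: $- \frac{1}{8278} \approx -0.0001208$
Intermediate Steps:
$c{\left(p \right)} = \frac{p}{4}$
$o{\left(C \right)} = 32$ ($o{\left(C \right)} = 40 - 8 \frac{C + C}{C + C} = 40 - 8 \frac{2 C}{2 C} = 40 - 8 \cdot 2 C \frac{1}{2 C} = 40 - 8 = 32$)
$G = -8310$
$\frac{1}{G + o{\left(c{\left(9 \right)} \right)}} = \frac{1}{-8310 + 32} = \frac{1}{-8278} = - \frac{1}{8278}$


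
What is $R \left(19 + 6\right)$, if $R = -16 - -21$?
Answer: $125$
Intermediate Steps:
$R = 5$ ($R = -16 + 21 = 5$)
$R \left(19 + 6\right) = 5 \left(19 + 6\right) = 5 \cdot 25 = 125$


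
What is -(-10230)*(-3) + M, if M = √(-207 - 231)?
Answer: -30690 + I*√438 ≈ -30690.0 + 20.928*I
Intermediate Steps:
M = I*√438 (M = √(-438) = I*√438 ≈ 20.928*I)
-(-10230)*(-3) + M = -(-10230)*(-3) + I*√438 = -341*90 + I*√438 = -30690 + I*√438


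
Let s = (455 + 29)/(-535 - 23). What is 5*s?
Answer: -1210/279 ≈ -4.3369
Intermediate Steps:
s = -242/279 (s = 484/(-558) = 484*(-1/558) = -242/279 ≈ -0.86738)
5*s = 5*(-242/279) = -1210/279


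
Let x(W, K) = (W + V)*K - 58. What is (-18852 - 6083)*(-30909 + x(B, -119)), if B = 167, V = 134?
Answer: 1665308910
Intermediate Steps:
x(W, K) = -58 + K*(134 + W) (x(W, K) = (W + 134)*K - 58 = (134 + W)*K - 58 = K*(134 + W) - 58 = -58 + K*(134 + W))
(-18852 - 6083)*(-30909 + x(B, -119)) = (-18852 - 6083)*(-30909 + (-58 + 134*(-119) - 119*167)) = -24935*(-30909 + (-58 - 15946 - 19873)) = -24935*(-30909 - 35877) = -24935*(-66786) = 1665308910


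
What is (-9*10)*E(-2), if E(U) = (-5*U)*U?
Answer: 1800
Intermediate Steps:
E(U) = -5*U**2
(-9*10)*E(-2) = (-9*10)*(-5*(-2)**2) = -(-450)*4 = -90*(-20) = 1800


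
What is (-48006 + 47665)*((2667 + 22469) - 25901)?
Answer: 260865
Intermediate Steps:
(-48006 + 47665)*((2667 + 22469) - 25901) = -341*(25136 - 25901) = -341*(-765) = 260865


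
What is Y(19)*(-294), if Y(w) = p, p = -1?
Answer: 294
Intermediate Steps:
Y(w) = -1
Y(19)*(-294) = -1*(-294) = 294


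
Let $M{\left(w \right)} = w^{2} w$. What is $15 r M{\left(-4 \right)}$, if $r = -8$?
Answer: $7680$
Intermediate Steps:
$M{\left(w \right)} = w^{3}$
$15 r M{\left(-4 \right)} = 15 \left(-8\right) \left(-4\right)^{3} = \left(-120\right) \left(-64\right) = 7680$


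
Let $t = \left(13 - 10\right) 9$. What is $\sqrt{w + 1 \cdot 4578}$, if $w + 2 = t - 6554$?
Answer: $i \sqrt{1951} \approx 44.17 i$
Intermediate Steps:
$t = 27$ ($t = 3 \cdot 9 = 27$)
$w = -6529$ ($w = -2 + \left(27 - 6554\right) = -2 - 6527 = -6529$)
$\sqrt{w + 1 \cdot 4578} = \sqrt{-6529 + 1 \cdot 4578} = \sqrt{-6529 + 4578} = \sqrt{-1951} = i \sqrt{1951}$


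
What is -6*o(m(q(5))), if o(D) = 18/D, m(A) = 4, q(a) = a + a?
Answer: -27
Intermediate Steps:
q(a) = 2*a
-6*o(m(q(5))) = -108/4 = -6*9/2 = -27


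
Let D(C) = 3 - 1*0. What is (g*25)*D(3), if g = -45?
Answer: -3375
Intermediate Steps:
D(C) = 3 (D(C) = 3 + 0 = 3)
(g*25)*D(3) = -45*25*3 = -1125*3 = -3375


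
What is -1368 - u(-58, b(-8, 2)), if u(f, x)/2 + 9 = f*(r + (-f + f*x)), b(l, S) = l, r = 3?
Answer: 59550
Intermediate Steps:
u(f, x) = -18 + 2*f*(3 - f + f*x) (u(f, x) = -18 + 2*(f*(3 + (-f + f*x))) = -18 + 2*(f*(3 - f + f*x)) = -18 + 2*f*(3 - f + f*x))
-1368 - u(-58, b(-8, 2)) = -1368 - (-18 - 2*(-58)² + 6*(-58) + 2*(-8)*(-58)²) = -1368 - (-18 - 2*3364 - 348 + 2*(-8)*3364) = -1368 - (-18 - 6728 - 348 - 53824) = -1368 - 1*(-60918) = -1368 + 60918 = 59550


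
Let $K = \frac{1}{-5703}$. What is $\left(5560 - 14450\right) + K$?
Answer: $- \frac{50699671}{5703} \approx -8890.0$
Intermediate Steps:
$K = - \frac{1}{5703} \approx -0.00017535$
$\left(5560 - 14450\right) + K = \left(5560 - 14450\right) - \frac{1}{5703} = -8890 - \frac{1}{5703} = - \frac{50699671}{5703}$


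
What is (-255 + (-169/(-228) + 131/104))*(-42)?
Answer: 10498453/988 ≈ 10626.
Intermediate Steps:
(-255 + (-169/(-228) + 131/104))*(-42) = (-255 + (-169*(-1/228) + 131*(1/104)))*(-42) = (-255 + (169/228 + 131/104))*(-42) = (-255 + 11861/5928)*(-42) = -1499779/5928*(-42) = 10498453/988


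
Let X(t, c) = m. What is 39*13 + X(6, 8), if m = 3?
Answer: 510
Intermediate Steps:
X(t, c) = 3
39*13 + X(6, 8) = 39*13 + 3 = 507 + 3 = 510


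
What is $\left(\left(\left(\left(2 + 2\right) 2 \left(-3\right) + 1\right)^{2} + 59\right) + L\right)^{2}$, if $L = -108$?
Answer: $230400$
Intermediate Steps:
$\left(\left(\left(\left(2 + 2\right) 2 \left(-3\right) + 1\right)^{2} + 59\right) + L\right)^{2} = \left(\left(\left(\left(2 + 2\right) 2 \left(-3\right) + 1\right)^{2} + 59\right) - 108\right)^{2} = \left(\left(\left(4 \cdot 2 \left(-3\right) + 1\right)^{2} + 59\right) - 108\right)^{2} = \left(\left(\left(8 \left(-3\right) + 1\right)^{2} + 59\right) - 108\right)^{2} = \left(\left(\left(-24 + 1\right)^{2} + 59\right) - 108\right)^{2} = \left(\left(\left(-23\right)^{2} + 59\right) - 108\right)^{2} = \left(\left(529 + 59\right) - 108\right)^{2} = \left(588 - 108\right)^{2} = 480^{2} = 230400$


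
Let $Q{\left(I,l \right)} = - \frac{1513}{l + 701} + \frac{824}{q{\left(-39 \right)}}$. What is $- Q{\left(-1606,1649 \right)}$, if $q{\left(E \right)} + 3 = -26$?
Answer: $\frac{1980277}{68150} \approx 29.058$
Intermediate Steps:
$q{\left(E \right)} = -29$ ($q{\left(E \right)} = -3 - 26 = -29$)
$Q{\left(I,l \right)} = - \frac{824}{29} - \frac{1513}{701 + l}$ ($Q{\left(I,l \right)} = - \frac{1513}{l + 701} + \frac{824}{-29} = - \frac{1513}{701 + l} + 824 \left(- \frac{1}{29}\right) = - \frac{1513}{701 + l} - \frac{824}{29} = - \frac{824}{29} - \frac{1513}{701 + l}$)
$- Q{\left(-1606,1649 \right)} = - \frac{-621501 - 1358776}{29 \left(701 + 1649\right)} = - \frac{-621501 - 1358776}{29 \cdot 2350} = - \frac{-1980277}{29 \cdot 2350} = \left(-1\right) \left(- \frac{1980277}{68150}\right) = \frac{1980277}{68150}$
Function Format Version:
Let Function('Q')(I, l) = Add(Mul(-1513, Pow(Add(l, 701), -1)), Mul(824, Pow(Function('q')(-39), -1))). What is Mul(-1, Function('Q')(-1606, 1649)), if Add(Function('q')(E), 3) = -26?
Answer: Rational(1980277, 68150) ≈ 29.058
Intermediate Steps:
Function('q')(E) = -29 (Function('q')(E) = Add(-3, -26) = -29)
Function('Q')(I, l) = Add(Rational(-824, 29), Mul(-1513, Pow(Add(701, l), -1))) (Function('Q')(I, l) = Add(Mul(-1513, Pow(Add(l, 701), -1)), Mul(824, Pow(-29, -1))) = Add(Mul(-1513, Pow(Add(701, l), -1)), Mul(824, Rational(-1, 29))) = Add(Mul(-1513, Pow(Add(701, l), -1)), Rational(-824, 29)) = Add(Rational(-824, 29), Mul(-1513, Pow(Add(701, l), -1))))
Mul(-1, Function('Q')(-1606, 1649)) = Mul(-1, Mul(Rational(1, 29), Pow(Add(701, 1649), -1), Add(-621501, Mul(-824, 1649)))) = Mul(-1, Mul(Rational(1, 29), Pow(2350, -1), Add(-621501, -1358776))) = Mul(-1, Mul(Rational(1, 29), Rational(1, 2350), -1980277)) = Mul(-1, Rational(-1980277, 68150)) = Rational(1980277, 68150)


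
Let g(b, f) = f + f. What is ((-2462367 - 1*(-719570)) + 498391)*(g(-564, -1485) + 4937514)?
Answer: -6140576160864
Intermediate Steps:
g(b, f) = 2*f
((-2462367 - 1*(-719570)) + 498391)*(g(-564, -1485) + 4937514) = ((-2462367 - 1*(-719570)) + 498391)*(2*(-1485) + 4937514) = ((-2462367 + 719570) + 498391)*(-2970 + 4937514) = (-1742797 + 498391)*4934544 = -1244406*4934544 = -6140576160864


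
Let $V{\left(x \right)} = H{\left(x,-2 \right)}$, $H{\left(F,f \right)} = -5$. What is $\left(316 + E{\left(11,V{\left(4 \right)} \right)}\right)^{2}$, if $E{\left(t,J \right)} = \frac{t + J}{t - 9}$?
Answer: $101761$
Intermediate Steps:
$V{\left(x \right)} = -5$
$E{\left(t,J \right)} = \frac{J + t}{-9 + t}$
$\left(316 + E{\left(11,V{\left(4 \right)} \right)}\right)^{2} = \left(316 + \frac{-5 + 11}{-9 + 11}\right)^{2} = \left(316 + \frac{1}{2} \cdot 6\right)^{2} = \left(316 + 3\right)^{2} = 319^{2} = 101761$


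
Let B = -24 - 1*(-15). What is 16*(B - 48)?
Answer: -912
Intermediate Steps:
B = -9 (B = -24 + 15 = -9)
16*(B - 48) = 16*(-9 - 48) = 16*(-57) = -912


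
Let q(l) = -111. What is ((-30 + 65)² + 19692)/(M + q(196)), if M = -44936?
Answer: -20917/45047 ≈ -0.46434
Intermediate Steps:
((-30 + 65)² + 19692)/(M + q(196)) = ((-30 + 65)² + 19692)/(-44936 - 111) = (35² + 19692)/(-45047) = (1225 + 19692)*(-1/45047) = 20917*(-1/45047) = -20917/45047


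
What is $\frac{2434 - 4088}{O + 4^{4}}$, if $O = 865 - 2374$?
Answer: $\frac{1654}{1253} \approx 1.32$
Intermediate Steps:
$O = -1509$
$\frac{2434 - 4088}{O + 4^{4}} = \frac{2434 - 4088}{-1509 + 4^{4}} = - \frac{1654}{-1509 + 256} = - \frac{1654}{-1253} = \left(-1654\right) \left(- \frac{1}{1253}\right) = \frac{1654}{1253}$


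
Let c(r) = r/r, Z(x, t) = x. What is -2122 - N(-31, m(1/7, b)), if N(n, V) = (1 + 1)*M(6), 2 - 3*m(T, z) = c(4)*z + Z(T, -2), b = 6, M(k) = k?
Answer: -2134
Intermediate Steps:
c(r) = 1
m(T, z) = ⅔ - T/3 - z/3 (m(T, z) = ⅔ - (1*z + T)/3 = ⅔ - (z + T)/3 = ⅔ - (T + z)/3 = ⅔ + (-T/3 - z/3) = ⅔ - T/3 - z/3)
N(n, V) = 12 (N(n, V) = (1 + 1)*6 = 2*6 = 12)
-2122 - N(-31, m(1/7, b)) = -2122 - 1*12 = -2122 - 12 = -2134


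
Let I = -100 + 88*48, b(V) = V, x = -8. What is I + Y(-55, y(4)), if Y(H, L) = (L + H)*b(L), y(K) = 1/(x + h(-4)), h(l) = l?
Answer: 594517/144 ≈ 4128.6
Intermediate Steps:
I = 4124 (I = -100 + 4224 = 4124)
y(K) = -1/12 (y(K) = 1/(-8 - 4) = 1/(-12) = -1/12)
Y(H, L) = L*(H + L) (Y(H, L) = (L + H)*L = (H + L)*L = L*(H + L))
I + Y(-55, y(4)) = 4124 - (-55 - 1/12)/12 = 4124 - 1/12*(-661/12) = 4124 + 661/144 = 594517/144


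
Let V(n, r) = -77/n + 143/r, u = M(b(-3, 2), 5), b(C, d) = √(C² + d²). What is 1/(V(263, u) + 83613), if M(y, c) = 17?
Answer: 4471/373870023 ≈ 1.1959e-5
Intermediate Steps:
u = 17
1/(V(263, u) + 83613) = 1/((-77/263 + 143/17) + 83613) = 1/(36300/4471 + 83613) = 1/(373870023/4471) = 4471/373870023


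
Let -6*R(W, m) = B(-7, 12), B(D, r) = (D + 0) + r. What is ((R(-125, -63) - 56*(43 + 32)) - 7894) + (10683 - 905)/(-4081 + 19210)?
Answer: -365945911/30258 ≈ -12094.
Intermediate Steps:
B(D, r) = D + r
R(W, m) = -⅚ (R(W, m) = -(-7 + 12)/6 = -⅙*5 = -⅚)
((R(-125, -63) - 56*(43 + 32)) - 7894) + (10683 - 905)/(-4081 + 19210) = ((-⅚ - 56*(43 + 32)) - 7894) + (10683 - 905)/(-4081 + 19210) = ((-⅚ - 56*75) - 7894) + 9778/15129 = ((-⅚ - 4200) - 7894) + 9778*(1/15129) = (-25205/6 - 7894) + 9778/15129 = -72569/6 + 9778/15129 = -365945911/30258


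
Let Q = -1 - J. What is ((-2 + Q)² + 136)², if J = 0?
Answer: 21025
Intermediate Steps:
Q = -1 (Q = -1 - 1*0 = -1 + 0 = -1)
((-2 + Q)² + 136)² = ((-2 - 1)² + 136)² = ((-3)² + 136)² = (9 + 136)² = 145² = 21025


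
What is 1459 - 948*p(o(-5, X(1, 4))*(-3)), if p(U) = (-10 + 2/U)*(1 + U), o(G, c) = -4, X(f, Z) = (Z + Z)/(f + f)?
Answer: 122645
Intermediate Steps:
X(f, Z) = Z/f (X(f, Z) = (2*Z)/((2*f)) = (2*Z)*(1/(2*f)) = Z/f)
p(U) = (1 + U)*(-10 + 2/U)
1459 - 948*p(o(-5, X(1, 4))*(-3)) = 1459 - 948*(-8 - (-40)*(-3) + 2/((-4*(-3)))) = 1459 - 948*(-8 - 10*12 + 2/12) = 1459 - 948*(-8 - 120 + 2*(1/12)) = 1459 - 948*(-8 - 120 + ⅙) = 1459 - 948*(-767/6) = 1459 + 121186 = 122645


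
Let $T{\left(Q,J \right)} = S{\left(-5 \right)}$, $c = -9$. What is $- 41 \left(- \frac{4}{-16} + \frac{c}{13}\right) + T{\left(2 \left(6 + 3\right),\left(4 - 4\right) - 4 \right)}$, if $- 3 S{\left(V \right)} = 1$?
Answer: $\frac{2777}{156} \approx 17.801$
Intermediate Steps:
$S{\left(V \right)} = - \frac{1}{3}$ ($S{\left(V \right)} = \left(- \frac{1}{3}\right) 1 = - \frac{1}{3}$)
$T{\left(Q,J \right)} = - \frac{1}{3}$
$- 41 \left(- \frac{4}{-16} + \frac{c}{13}\right) + T{\left(2 \left(6 + 3\right),\left(4 - 4\right) - 4 \right)} = - 41 \left(- \frac{4}{-16} - \frac{9}{13}\right) - \frac{1}{3} = - 41 \left(\left(-4\right) \left(- \frac{1}{16}\right) - \frac{9}{13}\right) - \frac{1}{3} = - 41 \left(\frac{1}{4} - \frac{9}{13}\right) - \frac{1}{3} = \left(-41\right) \left(- \frac{23}{52}\right) - \frac{1}{3} = \frac{943}{52} - \frac{1}{3} = \frac{2777}{156}$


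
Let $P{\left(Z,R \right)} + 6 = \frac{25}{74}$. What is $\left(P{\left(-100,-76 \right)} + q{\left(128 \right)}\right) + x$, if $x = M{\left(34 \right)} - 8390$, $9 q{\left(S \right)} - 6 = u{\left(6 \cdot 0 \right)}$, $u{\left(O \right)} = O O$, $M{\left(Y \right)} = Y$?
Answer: $- \frac{1856141}{222} \approx -8361.0$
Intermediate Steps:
$u{\left(O \right)} = O^{2}$
$q{\left(S \right)} = \frac{2}{3}$ ($q{\left(S \right)} = \frac{2}{3} + \frac{\left(6 \cdot 0\right)^{2}}{9} = \frac{2}{3} + \frac{0^{2}}{9} = \frac{2}{3} + \frac{1}{9} \cdot 0 = \frac{2}{3} + 0 = \frac{2}{3}$)
$P{\left(Z,R \right)} = - \frac{419}{74}$ ($P{\left(Z,R \right)} = -6 + \frac{25}{74} = - \frac{419}{74}$)
$x = -8356$ ($x = 34 - 8390 = -8356$)
$\left(P{\left(-100,-76 \right)} + q{\left(128 \right)}\right) + x = \left(- \frac{419}{74} + \frac{2}{3}\right) - 8356 = - \frac{1109}{222} - 8356 = - \frac{1856141}{222}$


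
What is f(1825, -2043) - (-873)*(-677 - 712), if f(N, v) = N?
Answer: -1210772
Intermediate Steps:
f(1825, -2043) - (-873)*(-677 - 712) = 1825 - (-873)*(-677 - 712) = 1825 - (-873)*(-1389) = 1825 - 1*1212597 = 1825 - 1212597 = -1210772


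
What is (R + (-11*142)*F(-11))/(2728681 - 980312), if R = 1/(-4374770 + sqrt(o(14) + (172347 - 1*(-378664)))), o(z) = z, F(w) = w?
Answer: 9395418040338328/956038740774462625 - 3*sqrt(2449)/6692271185421238375 ≈ 0.0098274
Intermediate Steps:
R = 1/(-4374770 + 15*sqrt(2449)) (R = 1/(-4374770 + sqrt(14 + (172347 - 1*(-378664)))) = 1/(-4374770 + sqrt(14 + (172347 + 378664))) = 1/(-4374770 + sqrt(14 + 551011)) = 1/(-4374770 + sqrt(551025)) = 1/(-4374770 + 15*sqrt(2449)) ≈ -2.2862e-7)
(R + (-11*142)*F(-11))/(2728681 - 980312) = ((-874954/3827722400375 - 3*sqrt(2449)/3827722400375) - 11*142*(-11))/(2728681 - 980312) = ((-874954/3827722400375 - 3*sqrt(2449)/3827722400375) - 1562*(-11))/1748369 = ((-874954/3827722400375 - 3*sqrt(2449)/3827722400375) + 17182)*(1/1748369) = (65767926282368296/3827722400375 - 3*sqrt(2449)/3827722400375)*(1/1748369) = 9395418040338328/956038740774462625 - 3*sqrt(2449)/6692271185421238375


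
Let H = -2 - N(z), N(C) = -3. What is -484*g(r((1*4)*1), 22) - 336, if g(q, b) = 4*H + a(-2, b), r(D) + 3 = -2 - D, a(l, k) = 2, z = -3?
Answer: -3240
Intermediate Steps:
H = 1 (H = -2 - 1*(-3) = -2 + 3 = 1)
r(D) = -5 - D (r(D) = -3 + (-2 - D) = -5 - D)
g(q, b) = 6 (g(q, b) = 4*1 + 2 = 4 + 2 = 6)
-484*g(r((1*4)*1), 22) - 336 = -484*6 - 336 = -2904 - 336 = -3240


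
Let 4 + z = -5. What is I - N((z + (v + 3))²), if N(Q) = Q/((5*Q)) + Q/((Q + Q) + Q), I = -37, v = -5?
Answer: -563/15 ≈ -37.533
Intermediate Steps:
z = -9 (z = -4 - 5 = -9)
N(Q) = 8/15 (N(Q) = Q*(1/(5*Q)) + Q/(2*Q + Q) = ⅕ + Q/((3*Q)) = ⅕ + Q*(1/(3*Q)) = ⅕ + ⅓ = 8/15)
I - N((z + (v + 3))²) = -37 - 1*8/15 = -37 - 8/15 = -563/15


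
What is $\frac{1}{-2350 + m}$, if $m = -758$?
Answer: $- \frac{1}{3108} \approx -0.00032175$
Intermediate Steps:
$\frac{1}{-2350 + m} = \frac{1}{-2350 - 758} = \frac{1}{-3108} = - \frac{1}{3108}$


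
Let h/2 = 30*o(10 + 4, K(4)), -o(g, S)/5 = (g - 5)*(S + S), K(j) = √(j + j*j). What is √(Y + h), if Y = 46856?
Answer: 2*√(11714 - 2700*√5) ≈ 150.69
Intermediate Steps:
K(j) = √(j + j²)
o(g, S) = -10*S*(-5 + g) (o(g, S) = -5*(g - 5)*(S + S) = -5*(-5 + g)*2*S = -10*S*(-5 + g))
h = -10800*√5 (h = 2*(30*(10*√(4*(1 + 4))*(5 - (10 + 4)))) = 2*(30*(10*√(4*5)*(5 - 1*14))) = 2*(30*(10*√20*(5 - 14))) = 2*(30*(10*(2*√5)*(-9))) = 2*(30*(-180*√5)) = 2*(-5400*√5) = -10800*√5 ≈ -24150.)
√(Y + h) = √(46856 - 10800*√5)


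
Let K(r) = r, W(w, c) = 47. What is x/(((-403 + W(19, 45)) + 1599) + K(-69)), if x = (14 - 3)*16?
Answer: 88/587 ≈ 0.14991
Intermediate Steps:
x = 176 (x = 11*16 = 176)
x/(((-403 + W(19, 45)) + 1599) + K(-69)) = 176/(((-403 + 47) + 1599) - 69) = 176/((-356 + 1599) - 69) = 176/(1243 - 69) = 176/1174 = 176*(1/1174) = 88/587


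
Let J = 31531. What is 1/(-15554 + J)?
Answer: 1/15977 ≈ 6.2590e-5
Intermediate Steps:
1/(-15554 + J) = 1/(-15554 + 31531) = 1/15977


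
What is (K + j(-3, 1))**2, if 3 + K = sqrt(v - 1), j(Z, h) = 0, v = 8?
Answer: (3 - sqrt(7))**2 ≈ 0.12549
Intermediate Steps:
K = -3 + sqrt(7) (K = -3 + sqrt(8 - 1) = -3 + sqrt(7) ≈ -0.35425)
(K + j(-3, 1))**2 = ((-3 + sqrt(7)) + 0)**2 = (-3 + sqrt(7))**2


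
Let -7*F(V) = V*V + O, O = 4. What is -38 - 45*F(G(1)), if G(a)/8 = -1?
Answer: 2794/7 ≈ 399.14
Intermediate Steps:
G(a) = -8 (G(a) = 8*(-1) = -8)
F(V) = -4/7 - V²/7 (F(V) = -(V*V + 4)/7 = -(V² + 4)/7 = -(4 + V²)/7 = -4/7 - V²/7)
-38 - 45*F(G(1)) = -38 - 45*(-4/7 - ⅐*(-8)²) = -38 - 45*(-4/7 - ⅐*64) = -38 - 45*(-4/7 - 64/7) = -38 - 45*(-68/7) = -38 + 3060/7 = 2794/7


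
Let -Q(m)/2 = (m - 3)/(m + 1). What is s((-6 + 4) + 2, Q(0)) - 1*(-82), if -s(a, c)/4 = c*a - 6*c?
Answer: 226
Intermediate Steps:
Q(m) = -2*(-3 + m)/(1 + m) (Q(m) = -2*(m - 3)/(m + 1) = -2*(-3 + m)/(1 + m))
s(a, c) = 24*c - 4*a*c (s(a, c) = -4*(c*a - 6*c) = -4*(a*c - 6*c) = -4*(-6*c + a*c) = 24*c - 4*a*c)
s((-6 + 4) + 2, Q(0)) - 1*(-82) = 4*(2*(3 - 1*0)/(1 + 0))*(6 - ((-6 + 4) + 2)) - 1*(-82) = 4*(2*(3 + 0)/1)*(6 - (-2 + 2)) + 82 = 4*(2*1*3)*(6 - 1*0) + 82 = 4*6*(6 + 0) + 82 = 4*6*6 + 82 = 144 + 82 = 226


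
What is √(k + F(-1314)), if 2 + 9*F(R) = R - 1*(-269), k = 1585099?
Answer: 2*√3566211/3 ≈ 1259.0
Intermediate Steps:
F(R) = 89/3 + R/9 (F(R) = -2/9 + (R - 1*(-269))/9 = -2/9 + (R + 269)/9 = -2/9 + (269 + R)/9 = -2/9 + (269/9 + R/9) = 89/3 + R/9)
√(k + F(-1314)) = √(1585099 + (89/3 + (⅑)*(-1314))) = √(1585099 + (89/3 - 146)) = √(1585099 - 349/3) = √(4754948/3) = 2*√3566211/3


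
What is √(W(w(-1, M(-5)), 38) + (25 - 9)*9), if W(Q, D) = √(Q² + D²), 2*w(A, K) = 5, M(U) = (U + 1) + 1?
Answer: √(576 + 2*√5801)/2 ≈ 13.494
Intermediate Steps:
M(U) = 2 + U (M(U) = (1 + U) + 1 = 2 + U)
w(A, K) = 5/2 (w(A, K) = (½)*5 = 5/2)
W(Q, D) = √(D² + Q²)
√(W(w(-1, M(-5)), 38) + (25 - 9)*9) = √(√(38² + (5/2)²) + (25 - 9)*9) = √(√(1444 + 25/4) + 16*9) = √(√(5801/4) + 144) = √(√5801/2 + 144) = √(144 + √5801/2)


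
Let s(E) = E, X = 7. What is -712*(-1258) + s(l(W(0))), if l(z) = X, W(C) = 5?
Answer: 895703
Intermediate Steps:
l(z) = 7
-712*(-1258) + s(l(W(0))) = -712*(-1258) + 7 = 895696 + 7 = 895703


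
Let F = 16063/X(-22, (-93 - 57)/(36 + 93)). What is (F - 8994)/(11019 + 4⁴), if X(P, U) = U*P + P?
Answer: -694367/1736350 ≈ -0.39990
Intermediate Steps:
X(P, U) = P + P*U (X(P, U) = P*U + P = P + P*U)
F = 690709/154 (F = 16063/((-22*(1 + (-93 - 57)/(36 + 93)))) = 16063/((-22*(1 - 150/129))) = 16063/((-22*(1 - 150*1/129))) = 16063/((-22*(1 - 50/43))) = 16063/((-22*(-7/43))) = 16063/(154/43) = 16063*(43/154) = 690709/154 ≈ 4485.1)
(F - 8994)/(11019 + 4⁴) = (690709/154 - 8994)/(11019 + 4⁴) = -694367/(154*(11019 + 256)) = -694367/154/11275 = -694367/154*1/11275 = -694367/1736350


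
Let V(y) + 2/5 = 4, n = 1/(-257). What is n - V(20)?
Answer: -4631/1285 ≈ -3.6039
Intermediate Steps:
n = -1/257 ≈ -0.0038911
V(y) = 18/5 (V(y) = -⅖ + 4 = 18/5)
n - V(20) = -1/257 - 1*18/5 = -1/257 - 18/5 = -4631/1285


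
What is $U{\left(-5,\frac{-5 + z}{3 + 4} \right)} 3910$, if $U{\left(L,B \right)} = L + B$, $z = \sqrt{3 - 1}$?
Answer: $- \frac{156400}{7} + \frac{3910 \sqrt{2}}{7} \approx -21553.0$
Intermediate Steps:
$z = \sqrt{2} \approx 1.4142$
$U{\left(L,B \right)} = B + L$
$U{\left(-5,\frac{-5 + z}{3 + 4} \right)} 3910 = \left(\frac{-5 + \sqrt{2}}{3 + 4} - 5\right) 3910 = \left(\frac{-5 + \sqrt{2}}{7} - 5\right) 3910 = \left(\left(-5 + \sqrt{2}\right) \frac{1}{7} - 5\right) 3910 = \left(\left(- \frac{5}{7} + \frac{\sqrt{2}}{7}\right) - 5\right) 3910 = \left(- \frac{40}{7} + \frac{\sqrt{2}}{7}\right) 3910 = - \frac{156400}{7} + \frac{3910 \sqrt{2}}{7}$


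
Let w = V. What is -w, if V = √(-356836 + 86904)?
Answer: -2*I*√67483 ≈ -519.55*I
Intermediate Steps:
V = 2*I*√67483 (V = √(-269932) = 2*I*√67483 ≈ 519.55*I)
w = 2*I*√67483 ≈ 519.55*I
-w = -2*I*√67483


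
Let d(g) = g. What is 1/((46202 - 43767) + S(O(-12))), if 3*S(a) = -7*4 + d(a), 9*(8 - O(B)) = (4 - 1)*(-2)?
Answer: 9/21857 ≈ 0.00041177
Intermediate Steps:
O(B) = 26/3 (O(B) = 8 - (4 - 1)*(-2)/9 = 8 - (-2)/3 = 8 - 1/9*(-6) = 8 + 2/3 = 26/3)
S(a) = -28/3 + a/3 (S(a) = (-7*4 + a)/3 = (-28 + a)/3 = -28/3 + a/3)
1/((46202 - 43767) + S(O(-12))) = 1/((46202 - 43767) + (-28/3 + (1/3)*(26/3))) = 1/(2435 + (-28/3 + 26/9)) = 1/(2435 - 58/9) = 1/(21857/9) = 9/21857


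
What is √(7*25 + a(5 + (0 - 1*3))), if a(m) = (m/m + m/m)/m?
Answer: 4*√11 ≈ 13.266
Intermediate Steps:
a(m) = 2/m (a(m) = (1 + 1)/m = 2/m)
√(7*25 + a(5 + (0 - 1*3))) = √(7*25 + 2/(5 + (0 - 1*3))) = √(175 + 2/(5 + (0 - 3))) = √(175 + 2/(5 - 3)) = √(175 + 2/2) = √(175 + 2*(½)) = √(175 + 1) = √176 = 4*√11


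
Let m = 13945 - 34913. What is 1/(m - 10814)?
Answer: -1/31782 ≈ -3.1464e-5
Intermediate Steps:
m = -20968
1/(m - 10814) = 1/(-20968 - 10814) = 1/(-31782) = -1/31782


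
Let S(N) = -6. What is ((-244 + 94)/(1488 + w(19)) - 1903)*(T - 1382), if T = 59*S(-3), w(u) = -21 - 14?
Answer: 4800402824/1453 ≈ 3.3038e+6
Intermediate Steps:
w(u) = -35
T = -354 (T = 59*(-6) = -354)
((-244 + 94)/(1488 + w(19)) - 1903)*(T - 1382) = ((-244 + 94)/(1488 - 35) - 1903)*(-354 - 1382) = (-150/1453 - 1903)*(-1736) = -2765209/1453*(-1736) = 4800402824/1453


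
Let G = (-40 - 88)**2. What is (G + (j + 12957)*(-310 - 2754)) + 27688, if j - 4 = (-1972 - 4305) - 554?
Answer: -18738248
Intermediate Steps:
j = -6827 (j = 4 + ((-1972 - 4305) - 554) = 4 + (-6277 - 554) = 4 - 6831 = -6827)
G = 16384 (G = (-128)**2 = 16384)
(G + (j + 12957)*(-310 - 2754)) + 27688 = (16384 + (-6827 + 12957)*(-310 - 2754)) + 27688 = (16384 + 6130*(-3064)) + 27688 = (16384 - 18782320) + 27688 = -18765936 + 27688 = -18738248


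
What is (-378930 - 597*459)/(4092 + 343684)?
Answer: -652953/347776 ≈ -1.8775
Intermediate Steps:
(-378930 - 597*459)/(4092 + 343684) = (-378930 - 274023)/347776 = -652953*1/347776 = -652953/347776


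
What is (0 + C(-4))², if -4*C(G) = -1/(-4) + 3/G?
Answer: 1/64 ≈ 0.015625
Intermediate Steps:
C(G) = -1/16 - 3/(4*G) (C(G) = -(-1/(-4) + 3/G)/4 = -(-1*(-¼) + 3/G)/4 = -(¼ + 3/G)/4 = -1/16 - 3/(4*G))
(0 + C(-4))² = (0 + (1/16)*(-12 - 1*(-4))/(-4))² = (0 + (1/16)*(-¼)*(-12 + 4))² = (0 + (1/16)*(-¼)*(-8))² = (0 + ⅛)² = (⅛)² = 1/64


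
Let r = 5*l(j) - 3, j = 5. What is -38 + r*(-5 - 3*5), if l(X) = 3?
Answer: -278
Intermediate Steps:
r = 12 (r = 5*3 - 3 = 15 - 3 = 12)
-38 + r*(-5 - 3*5) = -38 + 12*(-5 - 3*5) = -38 + 12*(-5 - 15) = -38 + 12*(-20) = -38 - 240 = -278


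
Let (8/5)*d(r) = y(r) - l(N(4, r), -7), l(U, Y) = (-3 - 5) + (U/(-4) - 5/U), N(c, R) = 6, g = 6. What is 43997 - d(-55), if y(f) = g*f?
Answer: 1060723/24 ≈ 44197.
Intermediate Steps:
l(U, Y) = -8 - 5/U - U/4 (l(U, Y) = -8 + (U*(-¼) - 5/U) = -8 + (-U/4 - 5/U) = -8 + (-5/U - U/4) = -8 - 5/U - U/4)
y(f) = 6*f
d(r) = 155/24 + 15*r/4 (d(r) = 5*(6*r - (-8 - 5/6 - ¼*6))/8 = 5*(6*r - (-8 - 5*⅙ - 3/2))/8 = 5*(6*r - (-8 - ⅚ - 3/2))/8 = 5*(6*r - 1*(-31/3))/8 = 5*(6*r + 31/3)/8 = 5*(31/3 + 6*r)/8 = 155/24 + 15*r/4)
43997 - d(-55) = 43997 - (155/24 + (15/4)*(-55)) = 43997 - (155/24 - 825/4) = 43997 - 1*(-4795/24) = 43997 + 4795/24 = 1060723/24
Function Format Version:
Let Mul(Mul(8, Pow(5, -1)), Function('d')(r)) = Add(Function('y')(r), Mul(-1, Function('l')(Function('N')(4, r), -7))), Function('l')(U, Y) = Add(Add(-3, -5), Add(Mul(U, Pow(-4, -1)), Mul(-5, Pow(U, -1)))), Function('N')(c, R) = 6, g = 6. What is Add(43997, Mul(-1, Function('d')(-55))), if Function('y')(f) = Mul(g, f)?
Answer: Rational(1060723, 24) ≈ 44197.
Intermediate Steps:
Function('l')(U, Y) = Add(-8, Mul(-5, Pow(U, -1)), Mul(Rational(-1, 4), U)) (Function('l')(U, Y) = Add(-8, Add(Mul(U, Rational(-1, 4)), Mul(-5, Pow(U, -1)))) = Add(-8, Add(Mul(Rational(-1, 4), U), Mul(-5, Pow(U, -1)))) = Add(-8, Add(Mul(-5, Pow(U, -1)), Mul(Rational(-1, 4), U))) = Add(-8, Mul(-5, Pow(U, -1)), Mul(Rational(-1, 4), U)))
Function('y')(f) = Mul(6, f)
Function('d')(r) = Add(Rational(155, 24), Mul(Rational(15, 4), r)) (Function('d')(r) = Mul(Rational(5, 8), Add(Mul(6, r), Mul(-1, Add(-8, Mul(-5, Pow(6, -1)), Mul(Rational(-1, 4), 6))))) = Mul(Rational(5, 8), Add(Mul(6, r), Mul(-1, Add(-8, Mul(-5, Rational(1, 6)), Rational(-3, 2))))) = Mul(Rational(5, 8), Add(Mul(6, r), Mul(-1, Add(-8, Rational(-5, 6), Rational(-3, 2))))) = Mul(Rational(5, 8), Add(Mul(6, r), Mul(-1, Rational(-31, 3)))) = Mul(Rational(5, 8), Add(Mul(6, r), Rational(31, 3))) = Mul(Rational(5, 8), Add(Rational(31, 3), Mul(6, r))) = Add(Rational(155, 24), Mul(Rational(15, 4), r)))
Add(43997, Mul(-1, Function('d')(-55))) = Add(43997, Mul(-1, Add(Rational(155, 24), Mul(Rational(15, 4), -55)))) = Add(43997, Mul(-1, Add(Rational(155, 24), Rational(-825, 4)))) = Add(43997, Mul(-1, Rational(-4795, 24))) = Add(43997, Rational(4795, 24)) = Rational(1060723, 24)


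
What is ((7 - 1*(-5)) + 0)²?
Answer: 144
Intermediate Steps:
((7 - 1*(-5)) + 0)² = ((7 + 5) + 0)² = (12 + 0)² = 12² = 144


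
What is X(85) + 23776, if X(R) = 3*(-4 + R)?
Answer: 24019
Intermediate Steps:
X(R) = -12 + 3*R
X(85) + 23776 = (-12 + 3*85) + 23776 = (-12 + 255) + 23776 = 243 + 23776 = 24019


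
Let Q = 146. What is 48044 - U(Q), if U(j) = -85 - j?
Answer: 48275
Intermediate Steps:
48044 - U(Q) = 48044 - (-85 - 1*146) = 48044 - (-85 - 146) = 48044 - 1*(-231) = 48044 + 231 = 48275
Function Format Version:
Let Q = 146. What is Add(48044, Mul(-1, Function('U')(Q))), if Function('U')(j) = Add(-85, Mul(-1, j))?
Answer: 48275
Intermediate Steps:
Add(48044, Mul(-1, Function('U')(Q))) = Add(48044, Mul(-1, Add(-85, Mul(-1, 146)))) = Add(48044, Mul(-1, Add(-85, -146))) = Add(48044, Mul(-1, -231)) = Add(48044, 231) = 48275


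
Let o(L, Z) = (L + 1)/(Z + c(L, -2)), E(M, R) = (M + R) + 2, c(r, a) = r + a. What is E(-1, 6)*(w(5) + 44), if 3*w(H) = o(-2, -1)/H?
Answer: 23107/75 ≈ 308.09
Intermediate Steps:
c(r, a) = a + r
E(M, R) = 2 + M + R
o(L, Z) = (1 + L)/(-2 + L + Z) (o(L, Z) = (L + 1)/(Z + (-2 + L)) = (1 + L)/(-2 + L + Z))
w(H) = 1/(15*H) (w(H) = (((1 - 2)/(-2 - 2 - 1))/H)/3 = ((-1/(-5))/H)/3 = ((-⅕*(-1))/H)/3 = (1/(5*H))/3 = 1/(15*H))
E(-1, 6)*(w(5) + 44) = (2 - 1 + 6)*((1/15)/5 + 44) = 7*((1/15)*(⅕) + 44) = 7*(1/75 + 44) = 7*(3301/75) = 23107/75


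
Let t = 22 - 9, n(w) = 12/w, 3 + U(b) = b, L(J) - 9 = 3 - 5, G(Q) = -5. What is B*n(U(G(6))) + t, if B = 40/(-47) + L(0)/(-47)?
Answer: 29/2 ≈ 14.500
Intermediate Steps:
L(J) = 7 (L(J) = 9 + (3 - 5) = 9 - 2 = 7)
U(b) = -3 + b
B = -1 (B = 40/(-47) + 7/(-47) = 40*(-1/47) + 7*(-1/47) = -40/47 - 7/47 = -1)
t = 13
B*n(U(G(6))) + t = -12/(-3 - 5) + 13 = -12/(-8) + 13 = -12*(-1)/8 + 13 = -1*(-3/2) + 13 = 3/2 + 13 = 29/2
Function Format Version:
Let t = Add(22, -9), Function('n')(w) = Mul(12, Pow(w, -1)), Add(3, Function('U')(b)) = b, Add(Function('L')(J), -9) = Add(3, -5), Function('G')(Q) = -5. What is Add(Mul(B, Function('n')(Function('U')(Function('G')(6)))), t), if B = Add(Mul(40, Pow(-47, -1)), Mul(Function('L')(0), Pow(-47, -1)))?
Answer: Rational(29, 2) ≈ 14.500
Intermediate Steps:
Function('L')(J) = 7 (Function('L')(J) = Add(9, Add(3, -5)) = Add(9, -2) = 7)
Function('U')(b) = Add(-3, b)
B = -1 (B = Add(Mul(40, Pow(-47, -1)), Mul(7, Pow(-47, -1))) = Add(Mul(40, Rational(-1, 47)), Mul(7, Rational(-1, 47))) = Add(Rational(-40, 47), Rational(-7, 47)) = -1)
t = 13
Add(Mul(B, Function('n')(Function('U')(Function('G')(6)))), t) = Add(Mul(-1, Mul(12, Pow(Add(-3, -5), -1))), 13) = Add(Mul(-1, Mul(12, Pow(-8, -1))), 13) = Add(Mul(-1, Mul(12, Rational(-1, 8))), 13) = Add(Mul(-1, Rational(-3, 2)), 13) = Add(Rational(3, 2), 13) = Rational(29, 2)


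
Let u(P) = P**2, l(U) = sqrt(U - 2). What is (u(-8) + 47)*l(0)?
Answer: 111*I*sqrt(2) ≈ 156.98*I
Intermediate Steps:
l(U) = sqrt(-2 + U)
(u(-8) + 47)*l(0) = ((-8)**2 + 47)*sqrt(-2 + 0) = (64 + 47)*sqrt(-2) = 111*(I*sqrt(2)) = 111*I*sqrt(2)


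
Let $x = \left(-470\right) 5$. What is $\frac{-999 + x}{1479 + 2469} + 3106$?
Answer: $\frac{12259139}{3948} \approx 3105.2$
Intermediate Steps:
$x = -2350$
$\frac{-999 + x}{1479 + 2469} + 3106 = \frac{-999 - 2350}{1479 + 2469} + 3106 = - \frac{3349}{3948} + 3106 = \frac{12259139}{3948}$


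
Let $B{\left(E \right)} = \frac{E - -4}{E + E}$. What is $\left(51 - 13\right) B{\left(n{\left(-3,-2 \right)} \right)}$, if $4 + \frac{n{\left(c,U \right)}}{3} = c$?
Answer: $\frac{323}{21} \approx 15.381$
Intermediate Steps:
$n{\left(c,U \right)} = -12 + 3 c$
$B{\left(E \right)} = \frac{4 + E}{2 E}$ ($B{\left(E \right)} = \frac{E + \left(-1 + 5\right)}{2 E} = \left(E + 4\right) \frac{1}{2 E} = \left(4 + E\right) \frac{1}{2 E} = \frac{4 + E}{2 E}$)
$\left(51 - 13\right) B{\left(n{\left(-3,-2 \right)} \right)} = \left(51 - 13\right) \frac{4 + \left(-12 + 3 \left(-3\right)\right)}{2 \left(-12 + 3 \left(-3\right)\right)} = 38 \frac{4 - 21}{2 \left(-12 - 9\right)} = 38 \frac{4 - 21}{2 \left(-21\right)} = 38 \cdot \frac{1}{2} \left(- \frac{1}{21}\right) \left(-17\right) = 38 \cdot \frac{17}{42} = \frac{323}{21}$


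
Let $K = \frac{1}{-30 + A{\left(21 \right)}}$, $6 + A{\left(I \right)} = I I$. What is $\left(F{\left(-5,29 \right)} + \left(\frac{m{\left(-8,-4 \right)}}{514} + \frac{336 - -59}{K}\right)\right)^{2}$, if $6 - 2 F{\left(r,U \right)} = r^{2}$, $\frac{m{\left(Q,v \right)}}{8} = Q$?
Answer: $\frac{6760490666173209}{264196} \approx 2.5589 \cdot 10^{10}$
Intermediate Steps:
$m{\left(Q,v \right)} = 8 Q$
$A{\left(I \right)} = -6 + I^{2}$ ($A{\left(I \right)} = -6 + I I = -6 + I^{2}$)
$F{\left(r,U \right)} = 3 - \frac{r^{2}}{2}$
$K = \frac{1}{405}$ ($K = \frac{1}{-30 - \left(6 - 21^{2}\right)} = \frac{1}{-30 + \left(-6 + 441\right)} = \frac{1}{-30 + 435} = \frac{1}{405} \approx 0.0024691$)
$\left(F{\left(-5,29 \right)} + \left(\frac{m{\left(-8,-4 \right)}}{514} + \frac{336 - -59}{K}\right)\right)^{2} = \left(\left(3 - \frac{\left(-5\right)^{2}}{2}\right) + \left(\frac{8 \left(-8\right)}{514} + \left(336 - -59\right) \frac{1}{\frac{1}{405}}\right)\right)^{2} = \left(\left(3 - \frac{25}{2}\right) - \left(\frac{32}{257} - \left(336 + 59\right) 405\right)\right)^{2} = \left(\left(3 - \frac{25}{2}\right) + \left(- \frac{32}{257} + 395 \cdot 405\right)\right)^{2} = \left(- \frac{19}{2} + \left(- \frac{32}{257} + 159975\right)\right)^{2} = \left(- \frac{19}{2} + \frac{41113543}{257}\right)^{2} = \left(\frac{82222203}{514}\right)^{2} = \frac{6760490666173209}{264196}$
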